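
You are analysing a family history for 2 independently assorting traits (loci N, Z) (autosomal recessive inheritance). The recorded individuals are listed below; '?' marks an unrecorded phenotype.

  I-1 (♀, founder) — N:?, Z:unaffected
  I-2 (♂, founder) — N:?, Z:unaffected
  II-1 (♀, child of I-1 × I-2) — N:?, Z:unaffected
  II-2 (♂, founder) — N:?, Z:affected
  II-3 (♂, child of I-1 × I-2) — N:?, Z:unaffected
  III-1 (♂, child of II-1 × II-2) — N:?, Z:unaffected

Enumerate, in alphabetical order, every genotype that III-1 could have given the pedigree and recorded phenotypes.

N/I-1 ? ·: NN|Nn|nn
N/I-2 ? ·: NN|Nn|nn
N/II-1 ? I-1×I-2: NN|Nn|nn
N/II-2 ? ·: NN|Nn|nn
N/II-3 ? I-1×I-2: NN|Nn|nn
N/III-1 ? II-1×II-2: NN|Nn|nn
⇒ N over [I-1,I-2,II-1,II-2,II-3,III-1]: 155 consistent
Z/I-1 un ·: ZZ|Zz
Z/I-2 un ·: ZZ|Zz
Z/II-1 un I-1×I-2: ZZ|Zz
Z/II-2 aff ·: zz
Z/II-3 un I-1×I-2: ZZ|Zz
Z/III-1 un II-1×II-2: Zz
⇒ Z over [I-1,I-2,II-1,II-2,II-3,III-1]: 13 consistent

III-1 ∈ {NN Zz, Nn Zz, nn Zz}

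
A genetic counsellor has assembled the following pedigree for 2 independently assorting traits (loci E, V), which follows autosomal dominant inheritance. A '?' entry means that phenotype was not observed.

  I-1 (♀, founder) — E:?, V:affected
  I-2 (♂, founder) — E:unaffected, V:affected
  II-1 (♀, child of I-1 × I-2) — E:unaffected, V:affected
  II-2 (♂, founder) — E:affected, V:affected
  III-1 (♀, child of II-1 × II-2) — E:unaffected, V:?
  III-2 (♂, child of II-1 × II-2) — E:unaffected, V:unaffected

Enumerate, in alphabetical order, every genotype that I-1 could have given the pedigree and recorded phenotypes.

E/I-1 ? ·: ee|Ee
E/I-2 un ·: ee
E/II-1 un I-1×I-2: ee
E/II-2 aff ·: Ee
E/III-1 un II-1×II-2: ee
E/III-2 un II-1×II-2: ee
⇒ E over [I-1,I-2,II-1,II-2,III-1,III-2]: 2 consistent
V/I-1 aff ·: Vv|VV
V/I-2 aff ·: Vv|VV
V/II-1 aff I-1×I-2: Vv
V/II-2 aff ·: Vv
V/III-1 ? II-1×II-2: vv|Vv|VV
V/III-2 un II-1×II-2: vv
⇒ V over [I-1,I-2,II-1,II-2,III-1,III-2]: 9 consistent

I-1 ∈ {Ee VV, Ee Vv, ee VV, ee Vv}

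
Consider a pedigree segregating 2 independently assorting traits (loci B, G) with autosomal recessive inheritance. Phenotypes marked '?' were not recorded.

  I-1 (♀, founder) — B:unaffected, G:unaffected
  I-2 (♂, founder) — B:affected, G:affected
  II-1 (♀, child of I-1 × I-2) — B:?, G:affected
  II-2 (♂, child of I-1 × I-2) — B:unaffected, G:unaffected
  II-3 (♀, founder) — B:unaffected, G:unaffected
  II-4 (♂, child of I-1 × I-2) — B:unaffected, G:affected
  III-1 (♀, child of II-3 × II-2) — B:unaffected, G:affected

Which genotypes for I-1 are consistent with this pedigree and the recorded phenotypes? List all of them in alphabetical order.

B/I-1 un ·: BB|Bb
B/I-2 aff ·: bb
B/II-1 ? I-1×I-2: Bb|bb
B/II-2 un I-1×I-2: Bb
B/II-3 un ·: BB|Bb
B/II-4 un I-1×I-2: Bb
B/III-1 un II-3×II-2: BB|Bb
⇒ B over [I-1,I-2,II-1,II-2,II-3,II-4,III-1]: 12 consistent
G/I-1 un ·: Gg
G/I-2 aff ·: gg
G/II-1 aff I-1×I-2: gg
G/II-2 un I-1×I-2: Gg
G/II-3 un ·: Gg
G/II-4 aff I-1×I-2: gg
G/III-1 aff II-3×II-2: gg
⇒ G over [I-1,I-2,II-1,II-2,II-3,II-4,III-1]: 1 consistent

I-1 ∈ {BB Gg, Bb Gg}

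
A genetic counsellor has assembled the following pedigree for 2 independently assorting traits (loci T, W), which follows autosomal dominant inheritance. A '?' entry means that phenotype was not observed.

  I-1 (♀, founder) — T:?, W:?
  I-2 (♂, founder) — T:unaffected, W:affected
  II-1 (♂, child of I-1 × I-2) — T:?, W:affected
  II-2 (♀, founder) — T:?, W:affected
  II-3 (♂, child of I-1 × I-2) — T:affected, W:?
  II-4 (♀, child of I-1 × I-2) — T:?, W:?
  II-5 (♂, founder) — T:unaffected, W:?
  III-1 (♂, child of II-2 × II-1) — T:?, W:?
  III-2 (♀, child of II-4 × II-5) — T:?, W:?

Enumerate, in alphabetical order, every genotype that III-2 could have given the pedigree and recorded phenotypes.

T/I-1 ? ·: Tt|TT
T/I-2 un ·: tt
T/II-1 ? I-1×I-2: tt|Tt
T/II-2 ? ·: tt|Tt|TT
T/II-3 aff I-1×I-2: Tt
T/II-4 ? I-1×I-2: tt|Tt
T/II-5 un ·: tt
T/III-1 ? II-2×II-1: tt|Tt|TT
T/III-2 ? II-4×II-5: tt|Tt
⇒ T over [I-1,I-2,II-1,II-2,II-3,II-4,II-5,III-1,III-2]: 47 consistent
W/I-1 ? ·: ww|Ww|WW
W/I-2 aff ·: Ww|WW
W/II-1 aff I-1×I-2: Ww|WW
W/II-2 aff ·: Ww|WW
W/II-3 ? I-1×I-2: ww|Ww|WW
W/II-4 ? I-1×I-2: ww|Ww|WW
W/II-5 ? ·: ww|Ww|WW
W/III-1 ? II-2×II-1: ww|Ww|WW
W/III-2 ? II-4×II-5: ww|Ww|WW
⇒ W over [I-1,I-2,II-1,II-2,II-3,II-4,II-5,III-1,III-2]: 869 consistent

III-2 ∈ {Tt WW, Tt Ww, Tt ww, tt WW, tt Ww, tt ww}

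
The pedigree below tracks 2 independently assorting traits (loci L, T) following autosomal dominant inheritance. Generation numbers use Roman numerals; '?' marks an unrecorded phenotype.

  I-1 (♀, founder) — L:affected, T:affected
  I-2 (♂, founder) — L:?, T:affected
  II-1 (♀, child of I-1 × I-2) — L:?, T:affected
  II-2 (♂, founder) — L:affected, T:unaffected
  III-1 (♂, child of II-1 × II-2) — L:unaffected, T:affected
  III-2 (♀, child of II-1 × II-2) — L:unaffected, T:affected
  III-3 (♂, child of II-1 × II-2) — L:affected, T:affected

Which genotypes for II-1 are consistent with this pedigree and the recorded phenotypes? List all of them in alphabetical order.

II-1 ∈ {Ll TT, Ll Tt, ll TT, ll Tt}

L/I-1 aff ·: Ll|LL
L/I-2 ? ·: ll|Ll|LL
L/II-1 ? I-1×I-2: ll|Ll
L/II-2 aff ·: Ll
L/III-1 un II-1×II-2: ll
L/III-2 un II-1×II-2: ll
L/III-3 aff II-1×II-2: Ll|LL
⇒ L over [I-1,I-2,II-1,II-2,III-1,III-2,III-3]: 12 consistent
T/I-1 aff ·: Tt|TT
T/I-2 aff ·: Tt|TT
T/II-1 aff I-1×I-2: Tt|TT
T/II-2 un ·: tt
T/III-1 aff II-1×II-2: Tt
T/III-2 aff II-1×II-2: Tt
T/III-3 aff II-1×II-2: Tt
⇒ T over [I-1,I-2,II-1,II-2,III-1,III-2,III-3]: 7 consistent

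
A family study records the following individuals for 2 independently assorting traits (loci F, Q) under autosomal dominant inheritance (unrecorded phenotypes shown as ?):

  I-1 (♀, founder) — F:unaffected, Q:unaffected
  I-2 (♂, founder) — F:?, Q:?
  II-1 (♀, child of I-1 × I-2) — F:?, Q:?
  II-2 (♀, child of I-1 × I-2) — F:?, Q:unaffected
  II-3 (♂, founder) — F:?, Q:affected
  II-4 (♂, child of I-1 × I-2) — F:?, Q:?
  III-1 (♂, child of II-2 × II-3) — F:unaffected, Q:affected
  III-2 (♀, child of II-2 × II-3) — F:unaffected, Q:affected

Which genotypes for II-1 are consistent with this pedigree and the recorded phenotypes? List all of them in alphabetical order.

F/I-1 un ·: ff
F/I-2 ? ·: ff|Ff|FF
F/II-1 ? I-1×I-2: ff|Ff
F/II-2 ? I-1×I-2: ff|Ff
F/II-3 ? ·: ff|Ff
F/II-4 ? I-1×I-2: ff|Ff
F/III-1 un II-2×II-3: ff
F/III-2 un II-2×II-3: ff
⇒ F over [I-1,I-2,II-1,II-2,II-3,II-4,III-1,III-2]: 20 consistent
Q/I-1 un ·: qq
Q/I-2 ? ·: qq|Qq
Q/II-1 ? I-1×I-2: qq|Qq
Q/II-2 un I-1×I-2: qq
Q/II-3 aff ·: Qq|QQ
Q/II-4 ? I-1×I-2: qq|Qq
Q/III-1 aff II-2×II-3: Qq
Q/III-2 aff II-2×II-3: Qq
⇒ Q over [I-1,I-2,II-1,II-2,II-3,II-4,III-1,III-2]: 10 consistent

II-1 ∈ {Ff Qq, Ff qq, ff Qq, ff qq}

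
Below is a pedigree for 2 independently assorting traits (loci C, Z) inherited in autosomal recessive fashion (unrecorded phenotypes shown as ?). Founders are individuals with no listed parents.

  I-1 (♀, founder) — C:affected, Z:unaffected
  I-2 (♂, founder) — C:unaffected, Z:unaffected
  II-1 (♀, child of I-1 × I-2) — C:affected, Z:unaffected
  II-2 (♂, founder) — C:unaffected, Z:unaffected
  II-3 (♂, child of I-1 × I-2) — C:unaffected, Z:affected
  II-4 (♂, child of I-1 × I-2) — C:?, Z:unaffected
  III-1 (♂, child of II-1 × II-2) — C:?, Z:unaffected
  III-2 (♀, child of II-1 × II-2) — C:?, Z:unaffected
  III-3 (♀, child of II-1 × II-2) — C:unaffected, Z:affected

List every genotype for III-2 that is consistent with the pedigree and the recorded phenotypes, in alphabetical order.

III-2 ∈ {Cc ZZ, Cc Zz, cc ZZ, cc Zz}

C/I-1 aff ·: cc
C/I-2 un ·: Cc
C/II-1 aff I-1×I-2: cc
C/II-2 un ·: CC|Cc
C/II-3 un I-1×I-2: Cc
C/II-4 ? I-1×I-2: Cc|cc
C/III-1 ? II-1×II-2: Cc|cc
C/III-2 ? II-1×II-2: Cc|cc
C/III-3 un II-1×II-2: Cc
⇒ C over [I-1,I-2,II-1,II-2,II-3,II-4,III-1,III-2,III-3]: 10 consistent
Z/I-1 un ·: Zz
Z/I-2 un ·: Zz
Z/II-1 un I-1×I-2: Zz
Z/II-2 un ·: Zz
Z/II-3 aff I-1×I-2: zz
Z/II-4 un I-1×I-2: ZZ|Zz
Z/III-1 un II-1×II-2: ZZ|Zz
Z/III-2 un II-1×II-2: ZZ|Zz
Z/III-3 aff II-1×II-2: zz
⇒ Z over [I-1,I-2,II-1,II-2,II-3,II-4,III-1,III-2,III-3]: 8 consistent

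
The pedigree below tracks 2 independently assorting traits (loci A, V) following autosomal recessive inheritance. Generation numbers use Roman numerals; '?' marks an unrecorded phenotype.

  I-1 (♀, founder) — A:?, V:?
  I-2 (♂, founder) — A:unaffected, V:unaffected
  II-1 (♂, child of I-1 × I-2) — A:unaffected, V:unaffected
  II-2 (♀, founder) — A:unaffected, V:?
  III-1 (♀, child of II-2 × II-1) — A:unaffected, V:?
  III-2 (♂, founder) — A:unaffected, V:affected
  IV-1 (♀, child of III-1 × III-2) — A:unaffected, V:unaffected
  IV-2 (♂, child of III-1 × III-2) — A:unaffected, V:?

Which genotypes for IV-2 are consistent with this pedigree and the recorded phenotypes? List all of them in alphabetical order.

A/I-1 ? ·: AA|Aa|aa
A/I-2 un ·: AA|Aa
A/II-1 un I-1×I-2: AA|Aa
A/II-2 un ·: AA|Aa
A/III-1 un II-2×II-1: AA|Aa
A/III-2 un ·: AA|Aa
A/IV-1 un III-1×III-2: AA|Aa
A/IV-2 un III-1×III-2: AA|Aa
⇒ A over [I-1,I-2,II-1,II-2,III-1,III-2,IV-1,IV-2]: 202 consistent
V/I-1 ? ·: VV|Vv|vv
V/I-2 un ·: VV|Vv
V/II-1 un I-1×I-2: VV|Vv
V/II-2 ? ·: VV|Vv|vv
V/III-1 ? II-2×II-1: VV|Vv
V/III-2 aff ·: vv
V/IV-1 un III-1×III-2: Vv
V/IV-2 ? III-1×III-2: Vv|vv
⇒ V over [I-1,I-2,II-1,II-2,III-1,III-2,IV-1,IV-2]: 64 consistent

IV-2 ∈ {AA Vv, AA vv, Aa Vv, Aa vv}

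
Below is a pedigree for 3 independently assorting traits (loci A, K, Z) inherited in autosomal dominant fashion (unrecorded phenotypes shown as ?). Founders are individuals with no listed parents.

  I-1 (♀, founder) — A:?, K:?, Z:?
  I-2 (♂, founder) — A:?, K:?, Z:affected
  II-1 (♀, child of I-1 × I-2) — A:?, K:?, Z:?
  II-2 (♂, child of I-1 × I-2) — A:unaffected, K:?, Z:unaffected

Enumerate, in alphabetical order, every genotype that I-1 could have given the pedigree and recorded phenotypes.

A/I-1 ? ·: aa|Aa
A/I-2 ? ·: aa|Aa
A/II-1 ? I-1×I-2: aa|Aa|AA
A/II-2 un I-1×I-2: aa
⇒ A over [I-1,I-2,II-1,II-2]: 8 consistent
K/I-1 ? ·: kk|Kk|KK
K/I-2 ? ·: kk|Kk|KK
K/II-1 ? I-1×I-2: kk|Kk|KK
K/II-2 ? I-1×I-2: kk|Kk|KK
⇒ K over [I-1,I-2,II-1,II-2]: 29 consistent
Z/I-1 ? ·: zz|Zz
Z/I-2 aff ·: Zz
Z/II-1 ? I-1×I-2: zz|Zz|ZZ
Z/II-2 un I-1×I-2: zz
⇒ Z over [I-1,I-2,II-1,II-2]: 5 consistent

I-1 ∈ {Aa KK Zz, Aa KK zz, Aa Kk Zz, Aa Kk zz, Aa kk Zz, Aa kk zz, aa KK Zz, aa KK zz, aa Kk Zz, aa Kk zz, aa kk Zz, aa kk zz}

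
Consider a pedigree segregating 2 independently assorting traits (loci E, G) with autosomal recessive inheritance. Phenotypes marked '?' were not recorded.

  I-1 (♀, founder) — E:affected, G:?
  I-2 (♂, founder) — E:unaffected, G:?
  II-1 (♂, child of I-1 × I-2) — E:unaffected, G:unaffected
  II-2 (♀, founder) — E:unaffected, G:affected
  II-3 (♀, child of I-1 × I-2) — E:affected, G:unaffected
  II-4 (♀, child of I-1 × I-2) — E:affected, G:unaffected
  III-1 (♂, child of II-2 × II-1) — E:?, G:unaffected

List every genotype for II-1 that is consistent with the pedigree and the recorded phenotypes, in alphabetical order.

E/I-1 aff ·: ee
E/I-2 un ·: Ee
E/II-1 un I-1×I-2: Ee
E/II-2 un ·: EE|Ee
E/II-3 aff I-1×I-2: ee
E/II-4 aff I-1×I-2: ee
E/III-1 ? II-2×II-1: EE|Ee|ee
⇒ E over [I-1,I-2,II-1,II-2,II-3,II-4,III-1]: 5 consistent
G/I-1 ? ·: GG|Gg|gg
G/I-2 ? ·: GG|Gg|gg
G/II-1 un I-1×I-2: GG|Gg
G/II-2 aff ·: gg
G/II-3 un I-1×I-2: GG|Gg
G/II-4 un I-1×I-2: GG|Gg
G/III-1 un II-2×II-1: Gg
⇒ G over [I-1,I-2,II-1,II-2,II-3,II-4,III-1]: 29 consistent

II-1 ∈ {Ee GG, Ee Gg}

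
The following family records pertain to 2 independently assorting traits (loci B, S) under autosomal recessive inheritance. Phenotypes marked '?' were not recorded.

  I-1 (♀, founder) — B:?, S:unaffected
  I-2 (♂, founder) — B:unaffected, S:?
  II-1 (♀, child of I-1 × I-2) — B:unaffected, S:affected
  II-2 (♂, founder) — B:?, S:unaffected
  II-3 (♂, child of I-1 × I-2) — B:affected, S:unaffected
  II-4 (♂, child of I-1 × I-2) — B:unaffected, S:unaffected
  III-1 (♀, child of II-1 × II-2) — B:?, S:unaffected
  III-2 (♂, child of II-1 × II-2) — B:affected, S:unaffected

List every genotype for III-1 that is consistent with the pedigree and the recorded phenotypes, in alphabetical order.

B/I-1 ? ·: Bb|bb
B/I-2 un ·: Bb
B/II-1 un I-1×I-2: Bb
B/II-2 ? ·: Bb|bb
B/II-3 aff I-1×I-2: bb
B/II-4 un I-1×I-2: BB|Bb
B/III-1 ? II-1×II-2: BB|Bb|bb
B/III-2 aff II-1×II-2: bb
⇒ B over [I-1,I-2,II-1,II-2,II-3,II-4,III-1,III-2]: 15 consistent
S/I-1 un ·: Ss
S/I-2 ? ·: Ss|ss
S/II-1 aff I-1×I-2: ss
S/II-2 un ·: SS|Ss
S/II-3 un I-1×I-2: SS|Ss
S/II-4 un I-1×I-2: SS|Ss
S/III-1 un II-1×II-2: Ss
S/III-2 un II-1×II-2: Ss
⇒ S over [I-1,I-2,II-1,II-2,II-3,II-4,III-1,III-2]: 10 consistent

III-1 ∈ {BB Ss, Bb Ss, bb Ss}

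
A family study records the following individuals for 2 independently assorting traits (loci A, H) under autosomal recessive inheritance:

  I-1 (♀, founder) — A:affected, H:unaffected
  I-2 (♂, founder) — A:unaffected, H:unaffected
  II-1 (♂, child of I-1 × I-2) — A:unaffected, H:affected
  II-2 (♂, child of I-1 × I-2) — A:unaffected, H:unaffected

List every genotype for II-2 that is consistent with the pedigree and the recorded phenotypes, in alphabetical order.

A/I-1 aff ·: aa
A/I-2 un ·: AA|Aa
A/II-1 un I-1×I-2: Aa
A/II-2 un I-1×I-2: Aa
⇒ A over [I-1,I-2,II-1,II-2]: 2 consistent
H/I-1 un ·: Hh
H/I-2 un ·: Hh
H/II-1 aff I-1×I-2: hh
H/II-2 un I-1×I-2: HH|Hh
⇒ H over [I-1,I-2,II-1,II-2]: 2 consistent

II-2 ∈ {Aa HH, Aa Hh}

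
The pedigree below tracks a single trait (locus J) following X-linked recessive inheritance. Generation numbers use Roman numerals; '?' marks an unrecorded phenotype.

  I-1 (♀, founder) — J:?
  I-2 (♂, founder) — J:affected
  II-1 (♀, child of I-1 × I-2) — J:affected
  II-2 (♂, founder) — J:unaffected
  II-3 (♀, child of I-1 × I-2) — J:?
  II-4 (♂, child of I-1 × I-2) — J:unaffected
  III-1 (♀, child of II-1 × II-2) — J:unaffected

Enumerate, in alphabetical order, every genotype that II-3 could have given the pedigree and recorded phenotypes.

II-3 ∈ {X^JX^j, X^jX^j}

J/I-1 ? ·: X^JX^j
J/I-2 aff ·: X^jY
J/II-1 aff I-1×I-2: X^jX^j
J/II-2 un ·: X^JY
J/II-3 ? I-1×I-2: X^JX^j|X^jX^j
J/II-4 un I-1×I-2: X^JY
J/III-1 un II-1×II-2: X^JX^j
⇒ J over [I-1,I-2,II-1,II-2,II-3,II-4,III-1]: 2 consistent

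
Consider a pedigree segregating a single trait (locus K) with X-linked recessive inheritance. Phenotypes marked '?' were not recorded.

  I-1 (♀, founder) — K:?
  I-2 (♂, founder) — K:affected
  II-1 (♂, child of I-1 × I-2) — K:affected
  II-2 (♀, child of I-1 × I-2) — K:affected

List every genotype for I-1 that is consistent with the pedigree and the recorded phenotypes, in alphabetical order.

I-1 ∈ {X^KX^k, X^kX^k}

K/I-1 ? ·: X^KX^k|X^kX^k
K/I-2 aff ·: X^kY
K/II-1 aff I-1×I-2: X^kY
K/II-2 aff I-1×I-2: X^kX^k
⇒ K over [I-1,I-2,II-1,II-2]: 2 consistent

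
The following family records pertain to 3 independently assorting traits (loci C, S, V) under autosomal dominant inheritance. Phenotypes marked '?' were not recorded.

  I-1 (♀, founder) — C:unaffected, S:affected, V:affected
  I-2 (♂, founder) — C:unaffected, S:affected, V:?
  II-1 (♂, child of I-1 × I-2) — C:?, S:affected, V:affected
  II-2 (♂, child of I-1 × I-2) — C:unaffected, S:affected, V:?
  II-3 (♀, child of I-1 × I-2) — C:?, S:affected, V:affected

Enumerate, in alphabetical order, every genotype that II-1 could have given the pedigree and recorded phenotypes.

II-1 ∈ {cc SS VV, cc SS Vv, cc Ss VV, cc Ss Vv}

C/I-1 un ·: cc
C/I-2 un ·: cc
C/II-1 ? I-1×I-2: cc
C/II-2 un I-1×I-2: cc
C/II-3 ? I-1×I-2: cc
⇒ C over [I-1,I-2,II-1,II-2,II-3]: 1 consistent
S/I-1 aff ·: Ss|SS
S/I-2 aff ·: Ss|SS
S/II-1 aff I-1×I-2: Ss|SS
S/II-2 aff I-1×I-2: Ss|SS
S/II-3 aff I-1×I-2: Ss|SS
⇒ S over [I-1,I-2,II-1,II-2,II-3]: 25 consistent
V/I-1 aff ·: Vv|VV
V/I-2 ? ·: vv|Vv|VV
V/II-1 aff I-1×I-2: Vv|VV
V/II-2 ? I-1×I-2: vv|Vv|VV
V/II-3 aff I-1×I-2: Vv|VV
⇒ V over [I-1,I-2,II-1,II-2,II-3]: 32 consistent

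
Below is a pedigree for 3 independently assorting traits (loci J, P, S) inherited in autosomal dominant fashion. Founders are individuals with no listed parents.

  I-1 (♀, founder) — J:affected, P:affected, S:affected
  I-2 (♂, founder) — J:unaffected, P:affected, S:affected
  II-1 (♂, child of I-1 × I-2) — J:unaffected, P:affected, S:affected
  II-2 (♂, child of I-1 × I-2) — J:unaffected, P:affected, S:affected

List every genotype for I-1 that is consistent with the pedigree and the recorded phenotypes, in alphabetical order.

I-1 ∈ {Jj PP SS, Jj PP Ss, Jj Pp SS, Jj Pp Ss}

J/I-1 aff ·: Jj
J/I-2 un ·: jj
J/II-1 un I-1×I-2: jj
J/II-2 un I-1×I-2: jj
⇒ J over [I-1,I-2,II-1,II-2]: 1 consistent
P/I-1 aff ·: Pp|PP
P/I-2 aff ·: Pp|PP
P/II-1 aff I-1×I-2: Pp|PP
P/II-2 aff I-1×I-2: Pp|PP
⇒ P over [I-1,I-2,II-1,II-2]: 13 consistent
S/I-1 aff ·: Ss|SS
S/I-2 aff ·: Ss|SS
S/II-1 aff I-1×I-2: Ss|SS
S/II-2 aff I-1×I-2: Ss|SS
⇒ S over [I-1,I-2,II-1,II-2]: 13 consistent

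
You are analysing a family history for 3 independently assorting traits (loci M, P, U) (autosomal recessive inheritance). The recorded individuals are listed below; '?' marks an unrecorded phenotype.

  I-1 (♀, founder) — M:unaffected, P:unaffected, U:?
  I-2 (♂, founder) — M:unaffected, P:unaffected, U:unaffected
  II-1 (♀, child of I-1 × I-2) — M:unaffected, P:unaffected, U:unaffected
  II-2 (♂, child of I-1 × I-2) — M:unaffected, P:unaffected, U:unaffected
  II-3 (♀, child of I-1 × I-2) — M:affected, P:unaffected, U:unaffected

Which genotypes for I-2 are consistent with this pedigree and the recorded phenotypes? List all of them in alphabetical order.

I-2 ∈ {Mm PP UU, Mm PP Uu, Mm Pp UU, Mm Pp Uu}

M/I-1 un ·: Mm
M/I-2 un ·: Mm
M/II-1 un I-1×I-2: MM|Mm
M/II-2 un I-1×I-2: MM|Mm
M/II-3 aff I-1×I-2: mm
⇒ M over [I-1,I-2,II-1,II-2,II-3]: 4 consistent
P/I-1 un ·: PP|Pp
P/I-2 un ·: PP|Pp
P/II-1 un I-1×I-2: PP|Pp
P/II-2 un I-1×I-2: PP|Pp
P/II-3 un I-1×I-2: PP|Pp
⇒ P over [I-1,I-2,II-1,II-2,II-3]: 25 consistent
U/I-1 ? ·: UU|Uu|uu
U/I-2 un ·: UU|Uu
U/II-1 un I-1×I-2: UU|Uu
U/II-2 un I-1×I-2: UU|Uu
U/II-3 un I-1×I-2: UU|Uu
⇒ U over [I-1,I-2,II-1,II-2,II-3]: 27 consistent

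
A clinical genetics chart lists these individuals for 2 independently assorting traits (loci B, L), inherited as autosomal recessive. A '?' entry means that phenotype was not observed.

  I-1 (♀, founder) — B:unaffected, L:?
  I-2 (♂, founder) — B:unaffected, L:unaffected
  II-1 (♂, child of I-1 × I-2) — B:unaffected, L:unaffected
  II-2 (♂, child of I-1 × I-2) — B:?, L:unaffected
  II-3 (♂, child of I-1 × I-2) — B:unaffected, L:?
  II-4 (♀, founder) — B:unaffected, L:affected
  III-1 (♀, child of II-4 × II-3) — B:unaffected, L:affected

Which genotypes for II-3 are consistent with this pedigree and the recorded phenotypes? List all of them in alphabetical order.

B/I-1 un ·: BB|Bb
B/I-2 un ·: BB|Bb
B/II-1 un I-1×I-2: BB|Bb
B/II-2 ? I-1×I-2: BB|Bb|bb
B/II-3 un I-1×I-2: BB|Bb
B/II-4 un ·: BB|Bb
B/III-1 un II-4×II-3: BB|Bb
⇒ B over [I-1,I-2,II-1,II-2,II-3,II-4,III-1]: 101 consistent
L/I-1 ? ·: LL|Ll|ll
L/I-2 un ·: LL|Ll
L/II-1 un I-1×I-2: LL|Ll
L/II-2 un I-1×I-2: LL|Ll
L/II-3 ? I-1×I-2: Ll|ll
L/II-4 aff ·: ll
L/III-1 aff II-4×II-3: ll
⇒ L over [I-1,I-2,II-1,II-2,II-3,II-4,III-1]: 19 consistent

II-3 ∈ {BB Ll, BB ll, Bb Ll, Bb ll}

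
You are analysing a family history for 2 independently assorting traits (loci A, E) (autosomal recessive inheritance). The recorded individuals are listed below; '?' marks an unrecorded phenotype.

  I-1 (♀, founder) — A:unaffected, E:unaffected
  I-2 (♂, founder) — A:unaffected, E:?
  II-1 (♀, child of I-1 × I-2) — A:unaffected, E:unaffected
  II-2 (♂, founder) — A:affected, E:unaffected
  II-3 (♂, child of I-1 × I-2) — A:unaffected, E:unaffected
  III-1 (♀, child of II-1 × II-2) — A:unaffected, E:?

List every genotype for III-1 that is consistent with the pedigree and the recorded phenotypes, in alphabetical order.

A/I-1 un ·: AA|Aa
A/I-2 un ·: AA|Aa
A/II-1 un I-1×I-2: AA|Aa
A/II-2 aff ·: aa
A/II-3 un I-1×I-2: AA|Aa
A/III-1 un II-1×II-2: Aa
⇒ A over [I-1,I-2,II-1,II-2,II-3,III-1]: 13 consistent
E/I-1 un ·: EE|Ee
E/I-2 ? ·: EE|Ee|ee
E/II-1 un I-1×I-2: EE|Ee
E/II-2 un ·: EE|Ee
E/II-3 un I-1×I-2: EE|Ee
E/III-1 ? II-1×II-2: EE|Ee|ee
⇒ E over [I-1,I-2,II-1,II-2,II-3,III-1]: 61 consistent

III-1 ∈ {Aa EE, Aa Ee, Aa ee}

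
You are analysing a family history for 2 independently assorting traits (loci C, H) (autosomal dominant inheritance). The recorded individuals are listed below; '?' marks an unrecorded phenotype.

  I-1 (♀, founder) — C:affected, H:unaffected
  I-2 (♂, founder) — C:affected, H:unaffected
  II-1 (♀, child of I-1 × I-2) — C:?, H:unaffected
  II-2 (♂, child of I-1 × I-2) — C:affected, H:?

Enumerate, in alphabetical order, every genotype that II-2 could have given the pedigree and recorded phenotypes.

C/I-1 aff ·: Cc|CC
C/I-2 aff ·: Cc|CC
C/II-1 ? I-1×I-2: cc|Cc|CC
C/II-2 aff I-1×I-2: Cc|CC
⇒ C over [I-1,I-2,II-1,II-2]: 15 consistent
H/I-1 un ·: hh
H/I-2 un ·: hh
H/II-1 un I-1×I-2: hh
H/II-2 ? I-1×I-2: hh
⇒ H over [I-1,I-2,II-1,II-2]: 1 consistent

II-2 ∈ {CC hh, Cc hh}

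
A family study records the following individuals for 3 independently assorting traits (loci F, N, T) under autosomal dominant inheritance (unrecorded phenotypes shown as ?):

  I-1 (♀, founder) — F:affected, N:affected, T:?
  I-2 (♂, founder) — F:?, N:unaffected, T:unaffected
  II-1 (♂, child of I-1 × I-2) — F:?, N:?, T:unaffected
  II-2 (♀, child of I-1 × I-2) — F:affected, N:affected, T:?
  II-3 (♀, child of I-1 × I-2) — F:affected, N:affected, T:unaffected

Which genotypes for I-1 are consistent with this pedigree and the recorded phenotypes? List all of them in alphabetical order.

I-1 ∈ {FF NN Tt, FF NN tt, FF Nn Tt, FF Nn tt, Ff NN Tt, Ff NN tt, Ff Nn Tt, Ff Nn tt}

F/I-1 aff ·: Ff|FF
F/I-2 ? ·: ff|Ff|FF
F/II-1 ? I-1×I-2: ff|Ff|FF
F/II-2 aff I-1×I-2: Ff|FF
F/II-3 aff I-1×I-2: Ff|FF
⇒ F over [I-1,I-2,II-1,II-2,II-3]: 32 consistent
N/I-1 aff ·: Nn|NN
N/I-2 un ·: nn
N/II-1 ? I-1×I-2: nn|Nn
N/II-2 aff I-1×I-2: Nn
N/II-3 aff I-1×I-2: Nn
⇒ N over [I-1,I-2,II-1,II-2,II-3]: 3 consistent
T/I-1 ? ·: tt|Tt
T/I-2 un ·: tt
T/II-1 un I-1×I-2: tt
T/II-2 ? I-1×I-2: tt|Tt
T/II-3 un I-1×I-2: tt
⇒ T over [I-1,I-2,II-1,II-2,II-3]: 3 consistent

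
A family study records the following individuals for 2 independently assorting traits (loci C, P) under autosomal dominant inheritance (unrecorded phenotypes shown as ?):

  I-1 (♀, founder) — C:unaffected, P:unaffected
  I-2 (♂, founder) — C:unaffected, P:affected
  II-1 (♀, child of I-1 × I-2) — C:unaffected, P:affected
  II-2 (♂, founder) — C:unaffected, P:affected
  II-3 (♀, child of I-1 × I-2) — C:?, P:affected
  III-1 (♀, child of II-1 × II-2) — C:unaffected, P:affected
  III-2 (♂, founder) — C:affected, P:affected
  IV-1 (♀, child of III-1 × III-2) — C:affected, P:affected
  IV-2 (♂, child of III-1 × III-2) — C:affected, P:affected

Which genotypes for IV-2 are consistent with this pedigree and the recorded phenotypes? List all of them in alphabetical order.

C/I-1 un ·: cc
C/I-2 un ·: cc
C/II-1 un I-1×I-2: cc
C/II-2 un ·: cc
C/II-3 ? I-1×I-2: cc
C/III-1 un II-1×II-2: cc
C/III-2 aff ·: Cc|CC
C/IV-1 aff III-1×III-2: Cc
C/IV-2 aff III-1×III-2: Cc
⇒ C over [I-1,I-2,II-1,II-2,II-3,III-1,III-2,IV-1,IV-2]: 2 consistent
P/I-1 un ·: pp
P/I-2 aff ·: Pp|PP
P/II-1 aff I-1×I-2: Pp
P/II-2 aff ·: Pp|PP
P/II-3 aff I-1×I-2: Pp
P/III-1 aff II-1×II-2: Pp|PP
P/III-2 aff ·: Pp|PP
P/IV-1 aff III-1×III-2: Pp|PP
P/IV-2 aff III-1×III-2: Pp|PP
⇒ P over [I-1,I-2,II-1,II-2,II-3,III-1,III-2,IV-1,IV-2]: 52 consistent

IV-2 ∈ {Cc PP, Cc Pp}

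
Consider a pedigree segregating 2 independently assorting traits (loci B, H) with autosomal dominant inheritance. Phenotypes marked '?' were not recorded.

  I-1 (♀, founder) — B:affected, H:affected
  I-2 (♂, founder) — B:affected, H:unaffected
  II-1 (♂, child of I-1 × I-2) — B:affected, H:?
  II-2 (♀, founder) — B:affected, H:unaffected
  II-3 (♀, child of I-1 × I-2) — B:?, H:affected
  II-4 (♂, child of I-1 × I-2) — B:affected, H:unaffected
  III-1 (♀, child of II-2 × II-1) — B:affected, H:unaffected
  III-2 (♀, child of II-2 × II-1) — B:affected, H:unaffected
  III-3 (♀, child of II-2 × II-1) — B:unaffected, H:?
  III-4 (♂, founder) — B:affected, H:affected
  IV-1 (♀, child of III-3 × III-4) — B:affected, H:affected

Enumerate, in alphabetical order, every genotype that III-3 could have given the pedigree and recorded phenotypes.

B/I-1 aff ·: Bb|BB
B/I-2 aff ·: Bb|BB
B/II-1 aff I-1×I-2: Bb
B/II-2 aff ·: Bb
B/II-3 ? I-1×I-2: bb|Bb|BB
B/II-4 aff I-1×I-2: Bb|BB
B/III-1 aff II-2×II-1: Bb|BB
B/III-2 aff II-2×II-1: Bb|BB
B/III-3 un II-2×II-1: bb
B/III-4 aff ·: Bb|BB
B/IV-1 aff III-3×III-4: Bb
⇒ B over [I-1,I-2,II-1,II-2,II-3,II-4,III-1,III-2,III-3,III-4,IV-1]: 112 consistent
H/I-1 aff ·: Hh
H/I-2 un ·: hh
H/II-1 ? I-1×I-2: hh|Hh
H/II-2 un ·: hh
H/II-3 aff I-1×I-2: Hh
H/II-4 un I-1×I-2: hh
H/III-1 un II-2×II-1: hh
H/III-2 un II-2×II-1: hh
H/III-3 ? II-2×II-1: hh|Hh
H/III-4 aff ·: Hh|HH
H/IV-1 aff III-3×III-4: Hh|HH
⇒ H over [I-1,I-2,II-1,II-2,II-3,II-4,III-1,III-2,III-3,III-4,IV-1]: 8 consistent

III-3 ∈ {bb Hh, bb hh}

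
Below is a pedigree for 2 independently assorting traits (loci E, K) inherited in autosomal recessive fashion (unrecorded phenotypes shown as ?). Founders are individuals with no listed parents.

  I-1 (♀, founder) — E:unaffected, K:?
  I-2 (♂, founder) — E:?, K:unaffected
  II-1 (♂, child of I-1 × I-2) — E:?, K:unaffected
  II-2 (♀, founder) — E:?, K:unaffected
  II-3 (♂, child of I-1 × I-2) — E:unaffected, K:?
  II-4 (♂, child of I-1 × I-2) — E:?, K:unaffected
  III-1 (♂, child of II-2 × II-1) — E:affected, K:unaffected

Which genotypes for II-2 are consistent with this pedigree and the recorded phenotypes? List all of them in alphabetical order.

II-2 ∈ {Ee KK, Ee Kk, ee KK, ee Kk}

E/I-1 un ·: EE|Ee
E/I-2 ? ·: EE|Ee|ee
E/II-1 ? I-1×I-2: Ee|ee
E/II-2 ? ·: Ee|ee
E/II-3 un I-1×I-2: EE|Ee
E/II-4 ? I-1×I-2: EE|Ee|ee
E/III-1 aff II-2×II-1: ee
⇒ E over [I-1,I-2,II-1,II-2,II-3,II-4,III-1]: 50 consistent
K/I-1 ? ·: KK|Kk|kk
K/I-2 un ·: KK|Kk
K/II-1 un I-1×I-2: KK|Kk
K/II-2 un ·: KK|Kk
K/II-3 ? I-1×I-2: KK|Kk|kk
K/II-4 un I-1×I-2: KK|Kk
K/III-1 un II-2×II-1: KK|Kk
⇒ K over [I-1,I-2,II-1,II-2,II-3,II-4,III-1]: 113 consistent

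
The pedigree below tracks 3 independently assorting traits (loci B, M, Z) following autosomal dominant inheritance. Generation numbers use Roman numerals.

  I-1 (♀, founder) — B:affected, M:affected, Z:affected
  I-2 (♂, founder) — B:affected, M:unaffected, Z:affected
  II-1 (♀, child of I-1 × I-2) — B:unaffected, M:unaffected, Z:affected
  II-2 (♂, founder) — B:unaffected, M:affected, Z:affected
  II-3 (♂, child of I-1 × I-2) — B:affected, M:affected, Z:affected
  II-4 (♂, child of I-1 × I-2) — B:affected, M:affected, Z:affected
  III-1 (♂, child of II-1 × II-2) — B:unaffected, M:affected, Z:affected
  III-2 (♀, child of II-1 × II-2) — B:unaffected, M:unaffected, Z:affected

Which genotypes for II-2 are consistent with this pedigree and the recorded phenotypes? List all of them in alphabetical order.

B/I-1 aff ·: Bb
B/I-2 aff ·: Bb
B/II-1 un I-1×I-2: bb
B/II-2 un ·: bb
B/II-3 aff I-1×I-2: Bb|BB
B/II-4 aff I-1×I-2: Bb|BB
B/III-1 un II-1×II-2: bb
B/III-2 un II-1×II-2: bb
⇒ B over [I-1,I-2,II-1,II-2,II-3,II-4,III-1,III-2]: 4 consistent
M/I-1 aff ·: Mm
M/I-2 un ·: mm
M/II-1 un I-1×I-2: mm
M/II-2 aff ·: Mm
M/II-3 aff I-1×I-2: Mm
M/II-4 aff I-1×I-2: Mm
M/III-1 aff II-1×II-2: Mm
M/III-2 un II-1×II-2: mm
⇒ M over [I-1,I-2,II-1,II-2,II-3,II-4,III-1,III-2]: 1 consistent
Z/I-1 aff ·: Zz|ZZ
Z/I-2 aff ·: Zz|ZZ
Z/II-1 aff I-1×I-2: Zz|ZZ
Z/II-2 aff ·: Zz|ZZ
Z/II-3 aff I-1×I-2: Zz|ZZ
Z/II-4 aff I-1×I-2: Zz|ZZ
Z/III-1 aff II-1×II-2: Zz|ZZ
Z/III-2 aff II-1×II-2: Zz|ZZ
⇒ Z over [I-1,I-2,II-1,II-2,II-3,II-4,III-1,III-2]: 161 consistent

II-2 ∈ {bb Mm ZZ, bb Mm Zz}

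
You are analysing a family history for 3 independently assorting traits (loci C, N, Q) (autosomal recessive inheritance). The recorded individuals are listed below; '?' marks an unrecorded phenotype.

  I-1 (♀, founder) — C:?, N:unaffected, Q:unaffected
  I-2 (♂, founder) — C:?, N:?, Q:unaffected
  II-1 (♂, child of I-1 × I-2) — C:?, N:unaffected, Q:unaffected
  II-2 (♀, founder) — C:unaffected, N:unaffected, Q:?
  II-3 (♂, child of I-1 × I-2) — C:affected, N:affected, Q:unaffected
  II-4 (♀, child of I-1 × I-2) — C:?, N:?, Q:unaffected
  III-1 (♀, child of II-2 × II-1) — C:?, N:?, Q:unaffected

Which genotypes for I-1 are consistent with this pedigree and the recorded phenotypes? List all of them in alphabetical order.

C/I-1 ? ·: Cc|cc
C/I-2 ? ·: Cc|cc
C/II-1 ? I-1×I-2: CC|Cc|cc
C/II-2 un ·: CC|Cc
C/II-3 aff I-1×I-2: cc
C/II-4 ? I-1×I-2: CC|Cc|cc
C/III-1 ? II-2×II-1: CC|Cc|cc
⇒ C over [I-1,I-2,II-1,II-2,II-3,II-4,III-1]: 68 consistent
N/I-1 un ·: Nn
N/I-2 ? ·: Nn|nn
N/II-1 un I-1×I-2: NN|Nn
N/II-2 un ·: NN|Nn
N/II-3 aff I-1×I-2: nn
N/II-4 ? I-1×I-2: NN|Nn|nn
N/III-1 ? II-2×II-1: NN|Nn|nn
⇒ N over [I-1,I-2,II-1,II-2,II-3,II-4,III-1]: 34 consistent
Q/I-1 un ·: QQ|Qq
Q/I-2 un ·: QQ|Qq
Q/II-1 un I-1×I-2: QQ|Qq
Q/II-2 ? ·: QQ|Qq|qq
Q/II-3 un I-1×I-2: QQ|Qq
Q/II-4 un I-1×I-2: QQ|Qq
Q/III-1 un II-2×II-1: QQ|Qq
⇒ Q over [I-1,I-2,II-1,II-2,II-3,II-4,III-1]: 112 consistent

I-1 ∈ {Cc Nn QQ, Cc Nn Qq, cc Nn QQ, cc Nn Qq}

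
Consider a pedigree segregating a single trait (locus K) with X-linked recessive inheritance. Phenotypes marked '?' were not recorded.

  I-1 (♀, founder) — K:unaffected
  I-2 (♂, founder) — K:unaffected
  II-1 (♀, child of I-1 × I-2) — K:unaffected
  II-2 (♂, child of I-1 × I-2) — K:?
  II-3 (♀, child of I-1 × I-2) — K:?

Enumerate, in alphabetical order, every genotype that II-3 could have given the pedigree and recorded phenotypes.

II-3 ∈ {X^KX^K, X^KX^k}

K/I-1 un ·: X^KX^K|X^KX^k
K/I-2 un ·: X^KY
K/II-1 un I-1×I-2: X^KX^K|X^KX^k
K/II-2 ? I-1×I-2: X^KY|X^kY
K/II-3 ? I-1×I-2: X^KX^K|X^KX^k
⇒ K over [I-1,I-2,II-1,II-2,II-3]: 9 consistent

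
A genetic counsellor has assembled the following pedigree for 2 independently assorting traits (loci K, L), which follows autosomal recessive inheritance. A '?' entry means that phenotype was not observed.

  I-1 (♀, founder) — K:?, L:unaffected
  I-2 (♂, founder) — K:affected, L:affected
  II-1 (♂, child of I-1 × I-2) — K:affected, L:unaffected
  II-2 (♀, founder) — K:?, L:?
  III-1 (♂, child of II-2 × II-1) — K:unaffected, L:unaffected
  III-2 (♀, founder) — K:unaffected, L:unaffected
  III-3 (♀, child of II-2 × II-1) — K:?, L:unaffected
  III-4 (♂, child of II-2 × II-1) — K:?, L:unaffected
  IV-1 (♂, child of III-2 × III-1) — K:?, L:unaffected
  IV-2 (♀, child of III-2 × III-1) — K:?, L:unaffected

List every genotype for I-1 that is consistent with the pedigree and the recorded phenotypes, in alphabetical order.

I-1 ∈ {Kk LL, Kk Ll, kk LL, kk Ll}

K/I-1 ? ·: Kk|kk
K/I-2 aff ·: kk
K/II-1 aff I-1×I-2: kk
K/II-2 ? ·: KK|Kk
K/III-1 un II-2×II-1: Kk
K/III-2 un ·: KK|Kk
K/III-3 ? II-2×II-1: Kk|kk
K/III-4 ? II-2×II-1: Kk|kk
K/IV-1 ? III-2×III-1: KK|Kk|kk
K/IV-2 ? III-2×III-1: KK|Kk|kk
⇒ K over [I-1,I-2,II-1,II-2,III-1,III-2,III-3,III-4,IV-1,IV-2]: 130 consistent
L/I-1 un ·: LL|Ll
L/I-2 aff ·: ll
L/II-1 un I-1×I-2: Ll
L/II-2 ? ·: LL|Ll|ll
L/III-1 un II-2×II-1: LL|Ll
L/III-2 un ·: LL|Ll
L/III-3 un II-2×II-1: LL|Ll
L/III-4 un II-2×II-1: LL|Ll
L/IV-1 un III-2×III-1: LL|Ll
L/IV-2 un III-2×III-1: LL|Ll
⇒ L over [I-1,I-2,II-1,II-2,III-1,III-2,III-3,III-4,IV-1,IV-2]: 224 consistent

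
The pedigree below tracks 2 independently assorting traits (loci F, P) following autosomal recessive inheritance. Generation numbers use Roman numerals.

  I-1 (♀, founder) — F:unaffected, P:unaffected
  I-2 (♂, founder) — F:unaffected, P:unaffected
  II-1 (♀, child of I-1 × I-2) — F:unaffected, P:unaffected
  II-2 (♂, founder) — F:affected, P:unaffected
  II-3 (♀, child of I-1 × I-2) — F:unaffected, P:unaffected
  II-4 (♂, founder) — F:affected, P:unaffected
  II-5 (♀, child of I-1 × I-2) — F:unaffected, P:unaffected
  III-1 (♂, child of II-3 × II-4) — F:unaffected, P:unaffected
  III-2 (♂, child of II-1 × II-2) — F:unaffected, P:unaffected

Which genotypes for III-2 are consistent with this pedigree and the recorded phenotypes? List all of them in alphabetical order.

F/I-1 un ·: FF|Ff
F/I-2 un ·: FF|Ff
F/II-1 un I-1×I-2: FF|Ff
F/II-2 aff ·: ff
F/II-3 un I-1×I-2: FF|Ff
F/II-4 aff ·: ff
F/II-5 un I-1×I-2: FF|Ff
F/III-1 un II-3×II-4: Ff
F/III-2 un II-1×II-2: Ff
⇒ F over [I-1,I-2,II-1,II-2,II-3,II-4,II-5,III-1,III-2]: 25 consistent
P/I-1 un ·: PP|Pp
P/I-2 un ·: PP|Pp
P/II-1 un I-1×I-2: PP|Pp
P/II-2 un ·: PP|Pp
P/II-3 un I-1×I-2: PP|Pp
P/II-4 un ·: PP|Pp
P/II-5 un I-1×I-2: PP|Pp
P/III-1 un II-3×II-4: PP|Pp
P/III-2 un II-1×II-2: PP|Pp
⇒ P over [I-1,I-2,II-1,II-2,II-3,II-4,II-5,III-1,III-2]: 303 consistent

III-2 ∈ {Ff PP, Ff Pp}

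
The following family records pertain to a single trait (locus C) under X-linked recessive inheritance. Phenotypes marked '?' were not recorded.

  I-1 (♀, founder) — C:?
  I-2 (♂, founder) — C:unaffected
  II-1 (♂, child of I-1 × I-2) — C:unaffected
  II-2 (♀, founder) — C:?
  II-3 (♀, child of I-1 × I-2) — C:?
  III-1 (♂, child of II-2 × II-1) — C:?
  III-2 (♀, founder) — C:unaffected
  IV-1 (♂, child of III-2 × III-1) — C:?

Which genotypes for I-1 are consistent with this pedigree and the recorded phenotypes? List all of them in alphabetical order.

C/I-1 ? ·: X^CX^C|X^CX^c
C/I-2 un ·: X^CY
C/II-1 un I-1×I-2: X^CY
C/II-2 ? ·: X^CX^C|X^CX^c|X^cX^c
C/II-3 ? I-1×I-2: X^CX^C|X^CX^c
C/III-1 ? II-2×II-1: X^CY|X^cY
C/III-2 un ·: X^CX^C|X^CX^c
C/IV-1 ? III-2×III-1: X^CY|X^cY
⇒ C over [I-1,I-2,II-1,II-2,II-3,III-1,III-2,IV-1]: 36 consistent

I-1 ∈ {X^CX^C, X^CX^c}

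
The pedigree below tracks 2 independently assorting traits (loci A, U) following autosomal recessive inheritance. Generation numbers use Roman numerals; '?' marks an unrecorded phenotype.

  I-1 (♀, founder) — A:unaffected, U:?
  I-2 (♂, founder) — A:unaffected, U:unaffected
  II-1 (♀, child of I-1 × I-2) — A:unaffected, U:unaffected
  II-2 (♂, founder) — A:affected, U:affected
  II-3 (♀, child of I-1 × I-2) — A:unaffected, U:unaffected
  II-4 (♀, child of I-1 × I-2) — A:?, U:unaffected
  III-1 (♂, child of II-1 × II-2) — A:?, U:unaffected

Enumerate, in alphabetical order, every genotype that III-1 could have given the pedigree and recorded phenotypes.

III-1 ∈ {Aa Uu, aa Uu}

A/I-1 un ·: AA|Aa
A/I-2 un ·: AA|Aa
A/II-1 un I-1×I-2: AA|Aa
A/II-2 aff ·: aa
A/II-3 un I-1×I-2: AA|Aa
A/II-4 ? I-1×I-2: AA|Aa|aa
A/III-1 ? II-1×II-2: Aa|aa
⇒ A over [I-1,I-2,II-1,II-2,II-3,II-4,III-1]: 43 consistent
U/I-1 ? ·: UU|Uu|uu
U/I-2 un ·: UU|Uu
U/II-1 un I-1×I-2: UU|Uu
U/II-2 aff ·: uu
U/II-3 un I-1×I-2: UU|Uu
U/II-4 un I-1×I-2: UU|Uu
U/III-1 un II-1×II-2: Uu
⇒ U over [I-1,I-2,II-1,II-2,II-3,II-4,III-1]: 27 consistent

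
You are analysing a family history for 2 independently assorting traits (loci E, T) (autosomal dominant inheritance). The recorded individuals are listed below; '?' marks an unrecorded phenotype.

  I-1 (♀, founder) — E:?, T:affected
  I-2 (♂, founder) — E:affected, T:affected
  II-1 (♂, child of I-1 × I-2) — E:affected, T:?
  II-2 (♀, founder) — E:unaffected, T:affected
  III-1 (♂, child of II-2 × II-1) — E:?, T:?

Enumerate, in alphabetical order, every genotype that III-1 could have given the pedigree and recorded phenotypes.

E/I-1 ? ·: ee|Ee|EE
E/I-2 aff ·: Ee|EE
E/II-1 aff I-1×I-2: Ee|EE
E/II-2 un ·: ee
E/III-1 ? II-2×II-1: ee|Ee
⇒ E over [I-1,I-2,II-1,II-2,III-1]: 14 consistent
T/I-1 aff ·: Tt|TT
T/I-2 aff ·: Tt|TT
T/II-1 ? I-1×I-2: tt|Tt|TT
T/II-2 aff ·: Tt|TT
T/III-1 ? II-2×II-1: tt|Tt|TT
⇒ T over [I-1,I-2,II-1,II-2,III-1]: 30 consistent

III-1 ∈ {Ee TT, Ee Tt, Ee tt, ee TT, ee Tt, ee tt}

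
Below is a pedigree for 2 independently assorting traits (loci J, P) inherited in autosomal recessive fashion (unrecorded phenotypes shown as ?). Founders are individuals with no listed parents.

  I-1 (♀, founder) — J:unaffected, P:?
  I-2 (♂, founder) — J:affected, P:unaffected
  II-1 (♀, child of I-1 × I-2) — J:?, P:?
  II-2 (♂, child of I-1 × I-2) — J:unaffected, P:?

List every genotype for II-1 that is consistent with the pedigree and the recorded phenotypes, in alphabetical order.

II-1 ∈ {Jj PP, Jj Pp, Jj pp, jj PP, jj Pp, jj pp}

J/I-1 un ·: JJ|Jj
J/I-2 aff ·: jj
J/II-1 ? I-1×I-2: Jj|jj
J/II-2 un I-1×I-2: Jj
⇒ J over [I-1,I-2,II-1,II-2]: 3 consistent
P/I-1 ? ·: PP|Pp|pp
P/I-2 un ·: PP|Pp
P/II-1 ? I-1×I-2: PP|Pp|pp
P/II-2 ? I-1×I-2: PP|Pp|pp
⇒ P over [I-1,I-2,II-1,II-2]: 23 consistent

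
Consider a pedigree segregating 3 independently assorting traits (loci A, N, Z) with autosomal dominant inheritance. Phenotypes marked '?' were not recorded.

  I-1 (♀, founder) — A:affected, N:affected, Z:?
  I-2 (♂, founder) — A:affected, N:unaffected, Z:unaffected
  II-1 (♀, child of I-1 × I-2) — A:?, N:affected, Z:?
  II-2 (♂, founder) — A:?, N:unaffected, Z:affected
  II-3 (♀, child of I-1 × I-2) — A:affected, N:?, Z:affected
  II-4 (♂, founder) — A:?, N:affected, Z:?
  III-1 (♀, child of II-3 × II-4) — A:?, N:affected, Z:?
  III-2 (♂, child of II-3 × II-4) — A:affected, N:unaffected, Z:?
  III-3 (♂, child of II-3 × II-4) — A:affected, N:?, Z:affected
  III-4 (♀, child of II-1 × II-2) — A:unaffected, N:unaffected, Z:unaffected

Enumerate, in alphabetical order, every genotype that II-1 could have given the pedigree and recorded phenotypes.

II-1 ∈ {Aa Nn Zz, Aa Nn zz, aa Nn Zz, aa Nn zz}

A/I-1 aff ·: Aa|AA
A/I-2 aff ·: Aa|AA
A/II-1 ? I-1×I-2: aa|Aa
A/II-2 ? ·: aa|Aa
A/II-3 aff I-1×I-2: Aa|AA
A/II-4 ? ·: aa|Aa|AA
A/III-1 ? II-3×II-4: aa|Aa|AA
A/III-2 aff II-3×II-4: Aa|AA
A/III-3 aff II-3×II-4: Aa|AA
A/III-4 un II-1×II-2: aa
⇒ A over [I-1,I-2,II-1,II-2,II-3,II-4,III-1,III-2,III-3,III-4]: 256 consistent
N/I-1 aff ·: Nn|NN
N/I-2 un ·: nn
N/II-1 aff I-1×I-2: Nn
N/II-2 un ·: nn
N/II-3 ? I-1×I-2: nn|Nn
N/II-4 aff ·: Nn
N/III-1 aff II-3×II-4: Nn|NN
N/III-2 un II-3×II-4: nn
N/III-3 ? II-3×II-4: nn|Nn|NN
N/III-4 un II-1×II-2: nn
⇒ N over [I-1,I-2,II-1,II-2,II-3,II-4,III-1,III-2,III-3,III-4]: 14 consistent
Z/I-1 ? ·: Zz|ZZ
Z/I-2 un ·: zz
Z/II-1 ? I-1×I-2: zz|Zz
Z/II-2 aff ·: Zz
Z/II-3 aff I-1×I-2: Zz
Z/II-4 ? ·: zz|Zz|ZZ
Z/III-1 ? II-3×II-4: zz|Zz|ZZ
Z/III-2 ? II-3×II-4: zz|Zz|ZZ
Z/III-3 aff II-3×II-4: Zz|ZZ
Z/III-4 un II-1×II-2: zz
⇒ Z over [I-1,I-2,II-1,II-2,II-3,II-4,III-1,III-2,III-3,III-4]: 90 consistent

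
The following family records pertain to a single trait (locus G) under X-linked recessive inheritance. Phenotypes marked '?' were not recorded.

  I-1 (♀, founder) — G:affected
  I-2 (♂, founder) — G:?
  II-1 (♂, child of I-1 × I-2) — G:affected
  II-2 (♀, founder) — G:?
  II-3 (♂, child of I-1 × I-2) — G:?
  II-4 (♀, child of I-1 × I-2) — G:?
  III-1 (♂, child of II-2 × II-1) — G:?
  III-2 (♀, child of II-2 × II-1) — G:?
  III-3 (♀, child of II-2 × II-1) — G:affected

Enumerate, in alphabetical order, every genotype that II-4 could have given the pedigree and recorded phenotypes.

II-4 ∈ {X^GX^g, X^gX^g}

G/I-1 aff ·: X^gX^g
G/I-2 ? ·: X^GY|X^gY
G/II-1 aff I-1×I-2: X^gY
G/II-2 ? ·: X^GX^g|X^gX^g
G/II-3 ? I-1×I-2: X^gY
G/II-4 ? I-1×I-2: X^GX^g|X^gX^g
G/III-1 ? II-2×II-1: X^GY|X^gY
G/III-2 ? II-2×II-1: X^GX^g|X^gX^g
G/III-3 aff II-2×II-1: X^gX^g
⇒ G over [I-1,I-2,II-1,II-2,II-3,II-4,III-1,III-2,III-3]: 10 consistent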